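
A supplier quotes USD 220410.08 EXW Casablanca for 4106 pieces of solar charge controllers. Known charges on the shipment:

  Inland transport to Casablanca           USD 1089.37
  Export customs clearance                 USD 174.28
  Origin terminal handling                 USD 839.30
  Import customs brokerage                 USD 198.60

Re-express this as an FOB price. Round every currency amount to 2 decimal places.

Not relevant to the conversion: brokerage — on the buyer under both terms; not part of either seller's price.
From EXW to FOB, the seller additionally bears: inland to port, export clearance, origin terminal.
FOB price = 220410.08 + 1089.37 + 174.28 + 839.30 = 222513.03

FOB price: USD 222513.03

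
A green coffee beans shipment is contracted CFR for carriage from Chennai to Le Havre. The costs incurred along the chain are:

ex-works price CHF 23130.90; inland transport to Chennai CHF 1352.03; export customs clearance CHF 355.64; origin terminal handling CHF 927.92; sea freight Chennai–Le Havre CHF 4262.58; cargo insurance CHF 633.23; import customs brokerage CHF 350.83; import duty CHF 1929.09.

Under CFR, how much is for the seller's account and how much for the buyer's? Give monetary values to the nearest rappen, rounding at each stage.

CFR: the seller pays costs through ocean freight to the destination port, but not insurance.
Seller's account: goods 23130.90 + inland to port 1352.03 + export clearance 355.64 + origin terminal 927.92 + freight 4262.58 = 30029.07
Buyer's account: insurance 633.23 + brokerage 350.83 + duty 1929.09 = 2913.15

Seller: CHF 30029.07; buyer: CHF 2913.15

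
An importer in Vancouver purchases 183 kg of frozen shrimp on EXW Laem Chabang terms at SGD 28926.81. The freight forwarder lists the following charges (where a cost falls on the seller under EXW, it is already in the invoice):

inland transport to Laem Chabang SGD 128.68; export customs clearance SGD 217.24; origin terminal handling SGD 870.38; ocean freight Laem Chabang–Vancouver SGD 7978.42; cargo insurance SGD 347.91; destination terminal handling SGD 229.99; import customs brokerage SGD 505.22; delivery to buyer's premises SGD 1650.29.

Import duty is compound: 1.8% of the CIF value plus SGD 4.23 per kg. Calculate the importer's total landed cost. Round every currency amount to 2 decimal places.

Total landed cost: SGD 42321.48

EXW: the seller makes goods available at their premises; the buyer bears all onward costs.
CIF value = EXW price + inland to port + export clearance + origin terminal + freight + insurance = 28926.81 + 128.68 + 217.24 + 870.38 + 7978.42 + 347.91 = 38469.44
Ad valorem component: 38469.44 × 1.8% = 692.45
Specific component: 183 × 4.23 = 774.09
Import duty = 692.45 + 774.09 = 1466.54
Buyer bears: inland to port 128.68 + export clearance 217.24 + origin terminal 870.38 + freight 7978.42 + insurance 347.91 + destination terminal 229.99 + brokerage 505.22 + delivery 1650.29 + duty 1466.54 = 13394.67
Landed cost = invoice 28926.81 + 13394.67 = 42321.48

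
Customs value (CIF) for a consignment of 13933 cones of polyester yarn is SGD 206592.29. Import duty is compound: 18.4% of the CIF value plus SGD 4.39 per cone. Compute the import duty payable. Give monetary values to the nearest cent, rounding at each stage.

Import duty: SGD 99178.85

Ad valorem component: 206592.29 × 18.4% = 38012.98
Specific component: 13933 × 4.39 = 61165.87
Import duty = 38012.98 + 61165.87 = 99178.85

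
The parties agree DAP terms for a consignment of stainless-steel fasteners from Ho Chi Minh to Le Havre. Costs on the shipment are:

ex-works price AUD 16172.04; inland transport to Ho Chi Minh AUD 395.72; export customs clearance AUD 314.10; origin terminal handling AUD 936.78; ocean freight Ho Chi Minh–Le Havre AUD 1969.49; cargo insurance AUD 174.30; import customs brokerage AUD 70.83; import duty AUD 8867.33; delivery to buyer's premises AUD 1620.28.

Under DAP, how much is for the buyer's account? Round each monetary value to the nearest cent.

Buyer's account: AUD 8938.16

DAP: the seller bears all costs to the named destination except import duty and clearance.
Seller's account: goods 16172.04 + inland to port 395.72 + export clearance 314.10 + origin terminal 936.78 + freight 1969.49 + insurance 174.30 + delivery 1620.28 = 21582.71
Buyer's account: brokerage 70.83 + duty 8867.33 = 8938.16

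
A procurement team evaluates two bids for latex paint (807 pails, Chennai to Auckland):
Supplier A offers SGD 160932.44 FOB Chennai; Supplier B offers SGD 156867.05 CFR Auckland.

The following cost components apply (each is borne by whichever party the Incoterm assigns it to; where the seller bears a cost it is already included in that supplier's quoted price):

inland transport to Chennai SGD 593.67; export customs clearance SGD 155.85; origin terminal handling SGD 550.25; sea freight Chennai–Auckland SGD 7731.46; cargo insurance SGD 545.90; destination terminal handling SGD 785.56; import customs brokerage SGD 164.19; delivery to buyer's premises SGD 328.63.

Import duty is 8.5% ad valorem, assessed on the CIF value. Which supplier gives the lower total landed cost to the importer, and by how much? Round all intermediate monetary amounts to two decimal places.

Supplier B is cheaper by SGD 12799.58

Supplier A (FOB):
CIF value = FOB price + freight + insurance = 160932.44 + 7731.46 + 545.90 = 169209.80
Import duty = 169209.80 × 8.5% = 14382.83
Buyer bears (A): 7731.46 + 545.90 + 785.56 + 164.19 + 328.63 = 9555.74
Landed cost (A) = invoice 160932.44 + 9555.74 + duty 14382.83 = 184871.01
Supplier B (CFR):
CIF value = CFR price + insurance = 156867.05 + 545.90 = 157412.95
Import duty = 157412.95 × 8.5% = 13380.10
Buyer bears (B): 545.90 + 785.56 + 164.19 + 328.63 = 1824.28
Landed cost (B) = invoice 156867.05 + 1824.28 + duty 13380.10 = 172071.43
Difference = |184871.01 − 172071.43| = 12799.58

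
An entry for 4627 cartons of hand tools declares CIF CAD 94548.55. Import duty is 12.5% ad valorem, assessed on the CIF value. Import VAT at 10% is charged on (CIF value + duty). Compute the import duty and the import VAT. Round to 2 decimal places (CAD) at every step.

Import duty: CAD 11818.57; import VAT: CAD 10636.71

Import duty = 94548.55 × 12.5% = 11818.57
VAT base = CIF + duty = 94548.55 + 11818.57 = 106367.12
Import VAT = 106367.12 × 10% = 10636.71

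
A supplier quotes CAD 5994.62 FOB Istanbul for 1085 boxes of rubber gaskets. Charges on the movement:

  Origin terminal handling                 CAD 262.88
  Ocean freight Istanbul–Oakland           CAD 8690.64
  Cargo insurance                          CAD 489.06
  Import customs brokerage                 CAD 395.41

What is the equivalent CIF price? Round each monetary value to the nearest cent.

Not relevant to the conversion: origin terminal — on the seller under both FOB and CIF; already in the FOB price and stays in the CIF price. brokerage — on the buyer under both terms; not part of either seller's price.
From FOB to CIF, the seller additionally bears: freight, insurance.
CIF price = 5994.62 + 8690.64 + 489.06 = 15174.32

CIF price: CAD 15174.32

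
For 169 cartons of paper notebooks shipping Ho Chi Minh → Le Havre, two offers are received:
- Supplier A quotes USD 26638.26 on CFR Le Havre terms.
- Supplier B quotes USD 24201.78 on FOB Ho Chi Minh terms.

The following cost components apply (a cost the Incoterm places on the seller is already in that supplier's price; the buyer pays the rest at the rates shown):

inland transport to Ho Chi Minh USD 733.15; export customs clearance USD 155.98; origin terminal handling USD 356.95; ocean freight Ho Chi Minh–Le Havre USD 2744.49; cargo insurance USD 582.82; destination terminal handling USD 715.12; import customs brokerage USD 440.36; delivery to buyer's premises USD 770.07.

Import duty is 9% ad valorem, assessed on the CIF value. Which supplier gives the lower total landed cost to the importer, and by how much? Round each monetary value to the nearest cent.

Supplier A is cheaper by USD 335.73

Supplier A (CFR):
CIF value = CFR price + insurance = 26638.26 + 582.82 = 27221.08
Import duty = 27221.08 × 9% = 2449.90
Buyer bears (A): 582.82 + 715.12 + 440.36 + 770.07 = 2508.37
Landed cost (A) = invoice 26638.26 + 2508.37 + duty 2449.90 = 31596.53
Supplier B (FOB):
CIF value = FOB price + freight + insurance = 24201.78 + 2744.49 + 582.82 = 27529.09
Import duty = 27529.09 × 9% = 2477.62
Buyer bears (B): 2744.49 + 582.82 + 715.12 + 440.36 + 770.07 = 5252.86
Landed cost (B) = invoice 24201.78 + 5252.86 + duty 2477.62 = 31932.26
Difference = |31596.53 − 31932.26| = 335.73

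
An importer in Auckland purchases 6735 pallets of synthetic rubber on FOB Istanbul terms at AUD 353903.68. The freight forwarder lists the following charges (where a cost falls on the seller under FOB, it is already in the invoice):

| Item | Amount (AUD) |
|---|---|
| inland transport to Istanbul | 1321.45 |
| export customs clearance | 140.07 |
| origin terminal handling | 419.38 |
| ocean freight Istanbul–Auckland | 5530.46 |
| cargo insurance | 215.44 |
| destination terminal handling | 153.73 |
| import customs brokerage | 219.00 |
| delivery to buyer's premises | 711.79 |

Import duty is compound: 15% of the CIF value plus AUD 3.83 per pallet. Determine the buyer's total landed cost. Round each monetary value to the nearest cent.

FOB: the seller bears costs until goods are on board at the origin port; the buyer bears freight, insurance and all costs thereafter.
Already in the invoice (seller's account under FOB): inland to port, export clearance, origin terminal — exclude.
CIF value = FOB price + freight + insurance = 353903.68 + 5530.46 + 215.44 = 359649.58
Ad valorem component: 359649.58 × 15% = 53947.44
Specific component: 6735 × 3.83 = 25795.05
Import duty = 53947.44 + 25795.05 = 79742.49
Buyer bears: freight 5530.46 + insurance 215.44 + destination terminal 153.73 + brokerage 219.00 + delivery 711.79 + duty 79742.49 = 86572.91
Landed cost = invoice 353903.68 + 86572.91 = 440476.59

Total landed cost: AUD 440476.59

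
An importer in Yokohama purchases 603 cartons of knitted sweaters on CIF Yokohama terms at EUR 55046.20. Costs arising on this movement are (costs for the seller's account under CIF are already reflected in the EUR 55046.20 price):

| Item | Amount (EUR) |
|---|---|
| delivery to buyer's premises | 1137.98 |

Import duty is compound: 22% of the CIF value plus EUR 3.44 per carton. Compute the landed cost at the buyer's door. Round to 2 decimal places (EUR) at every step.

CIF: the seller pays costs through ocean freight and marine insurance to the destination port.
The CIF price already equals the CIF value: 55046.20
Ad valorem component: 55046.20 × 22% = 12110.16
Specific component: 603 × 3.44 = 2074.32
Import duty = 12110.16 + 2074.32 = 14184.48
Buyer bears: delivery 1137.98 + duty 14184.48 = 15322.46
Landed cost = invoice 55046.20 + 15322.46 = 70368.66

Total landed cost: EUR 70368.66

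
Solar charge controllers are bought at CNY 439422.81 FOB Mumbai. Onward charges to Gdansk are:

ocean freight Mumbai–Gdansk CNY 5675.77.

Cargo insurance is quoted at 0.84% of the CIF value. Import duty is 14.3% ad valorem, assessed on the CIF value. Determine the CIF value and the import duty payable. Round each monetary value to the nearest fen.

CIF value: CNY 448869.08; import duty: CNY 64188.28

Let C be the CIF value. C = FOB price + freight + 0.84% × C
C − 0.84% × C = 439422.81 + 5675.77
0.9916 × C = 445098.58
C = 445098.58 / 0.9916 = 448869.08
Insurance premium = 0.84% × 448869.08 = 3770.50
Import duty = 448869.08 × 14.3% = 64188.28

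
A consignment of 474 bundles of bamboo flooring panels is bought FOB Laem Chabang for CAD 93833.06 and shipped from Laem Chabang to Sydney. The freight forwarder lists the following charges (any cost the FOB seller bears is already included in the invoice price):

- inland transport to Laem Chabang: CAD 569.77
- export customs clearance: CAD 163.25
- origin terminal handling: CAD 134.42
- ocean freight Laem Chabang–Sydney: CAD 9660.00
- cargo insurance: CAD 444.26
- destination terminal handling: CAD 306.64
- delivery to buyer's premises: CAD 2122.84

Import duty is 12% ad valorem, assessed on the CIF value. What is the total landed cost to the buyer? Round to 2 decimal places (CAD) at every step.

Total landed cost: CAD 118839.28

FOB: the seller bears costs until goods are on board at the origin port; the buyer bears freight, insurance and all costs thereafter.
Already in the invoice (seller's account under FOB): inland to port, export clearance, origin terminal — exclude.
CIF value = FOB price + freight + insurance = 93833.06 + 9660.00 + 444.26 = 103937.32
Import duty = 103937.32 × 12% = 12472.48
Buyer bears: freight 9660.00 + insurance 444.26 + destination terminal 306.64 + delivery 2122.84 + duty 12472.48 = 25006.22
Landed cost = invoice 93833.06 + 25006.22 = 118839.28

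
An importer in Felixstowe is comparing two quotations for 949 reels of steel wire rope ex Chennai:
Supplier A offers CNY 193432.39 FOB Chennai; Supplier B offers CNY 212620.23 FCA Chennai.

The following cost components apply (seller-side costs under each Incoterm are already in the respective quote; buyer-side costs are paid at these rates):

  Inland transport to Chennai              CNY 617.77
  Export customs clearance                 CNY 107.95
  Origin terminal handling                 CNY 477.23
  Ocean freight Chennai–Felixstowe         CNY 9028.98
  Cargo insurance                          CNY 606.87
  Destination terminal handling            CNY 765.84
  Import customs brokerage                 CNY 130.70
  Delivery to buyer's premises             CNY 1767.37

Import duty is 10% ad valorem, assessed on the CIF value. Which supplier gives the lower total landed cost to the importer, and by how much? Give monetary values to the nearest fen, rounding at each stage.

Supplier A is cheaper by CNY 21631.58

Supplier A (FOB):
CIF value = FOB price + freight + insurance = 193432.39 + 9028.98 + 606.87 = 203068.24
Import duty = 203068.24 × 10% = 20306.82
Buyer bears (A): 9028.98 + 606.87 + 765.84 + 130.70 + 1767.37 = 12299.76
Landed cost (A) = invoice 193432.39 + 12299.76 + duty 20306.82 = 226038.97
Supplier B (FCA):
CIF value = FCA price + origin terminal + freight + insurance = 212620.23 + 477.23 + 9028.98 + 606.87 = 222733.31
Import duty = 222733.31 × 10% = 22273.33
Buyer bears (B): 477.23 + 9028.98 + 606.87 + 765.84 + 130.70 + 1767.37 = 12776.99
Landed cost (B) = invoice 212620.23 + 12776.99 + duty 22273.33 = 247670.55
Difference = |226038.97 − 247670.55| = 21631.58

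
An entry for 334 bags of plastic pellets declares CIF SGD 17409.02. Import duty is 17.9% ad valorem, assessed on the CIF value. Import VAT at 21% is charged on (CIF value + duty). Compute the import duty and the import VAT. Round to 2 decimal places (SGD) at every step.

Import duty: SGD 3116.21; import VAT: SGD 4310.30

Import duty = 17409.02 × 17.9% = 3116.21
VAT base = CIF + duty = 17409.02 + 3116.21 = 20525.23
Import VAT = 20525.23 × 21% = 4310.30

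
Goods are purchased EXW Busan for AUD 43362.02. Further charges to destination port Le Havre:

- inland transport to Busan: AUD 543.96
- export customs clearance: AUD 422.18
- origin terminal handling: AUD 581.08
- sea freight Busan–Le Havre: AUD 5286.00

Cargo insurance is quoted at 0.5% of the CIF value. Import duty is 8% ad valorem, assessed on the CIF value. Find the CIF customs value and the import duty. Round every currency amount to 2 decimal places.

CIF value: AUD 50447.48; import duty: AUD 4035.80

Let C be the CIF value. C = EXW price + pre-shipment costs + freight + 0.5% × C
C − 0.5% × C = 43362.02 + 543.96 + 422.18 + 581.08 + 5286.00
0.995 × C = 50195.24
C = 50195.24 / 0.995 = 50447.48
Insurance premium = 0.5% × 50447.48 = 252.24
Import duty = 50447.48 × 8% = 4035.80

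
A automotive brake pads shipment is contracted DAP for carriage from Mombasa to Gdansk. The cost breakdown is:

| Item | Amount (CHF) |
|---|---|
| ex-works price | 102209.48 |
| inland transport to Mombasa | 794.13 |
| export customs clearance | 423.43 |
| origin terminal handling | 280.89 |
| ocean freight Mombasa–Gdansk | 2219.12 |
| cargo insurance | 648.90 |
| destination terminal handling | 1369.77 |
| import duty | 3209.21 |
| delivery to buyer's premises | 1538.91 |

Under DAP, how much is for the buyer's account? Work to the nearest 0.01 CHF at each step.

Buyer's account: CHF 3209.21

DAP: the seller bears all costs to the named destination except import duty and clearance.
Seller's account: goods 102209.48 + inland to port 794.13 + export clearance 423.43 + origin terminal 280.89 + freight 2219.12 + insurance 648.90 + destination terminal 1369.77 + delivery 1538.91 = 109484.63
Buyer's account: duty 3209.21 = 3209.21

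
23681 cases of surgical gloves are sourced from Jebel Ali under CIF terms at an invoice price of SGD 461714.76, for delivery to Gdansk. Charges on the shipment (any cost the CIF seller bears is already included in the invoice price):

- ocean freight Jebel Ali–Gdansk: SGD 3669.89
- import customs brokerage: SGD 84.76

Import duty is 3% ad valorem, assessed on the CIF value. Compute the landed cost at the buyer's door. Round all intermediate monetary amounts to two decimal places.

Total landed cost: SGD 475650.96

CIF: the seller pays costs through ocean freight and marine insurance to the destination port.
Already in the invoice (seller's account under CIF): freight — exclude.
The CIF price already equals the CIF value: 461714.76
Import duty = 461714.76 × 3% = 13851.44
Buyer bears: brokerage 84.76 + duty 13851.44 = 13936.20
Landed cost = invoice 461714.76 + 13936.20 = 475650.96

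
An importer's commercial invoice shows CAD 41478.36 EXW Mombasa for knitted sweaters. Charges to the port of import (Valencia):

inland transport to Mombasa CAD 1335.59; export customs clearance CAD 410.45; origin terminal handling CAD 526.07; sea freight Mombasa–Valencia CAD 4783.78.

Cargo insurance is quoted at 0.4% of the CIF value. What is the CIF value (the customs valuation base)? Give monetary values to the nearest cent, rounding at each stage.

Let C be the CIF value. C = EXW price + pre-shipment costs + freight + 0.4% × C
C − 0.4% × C = 41478.36 + 1335.59 + 410.45 + 526.07 + 4783.78
0.996 × C = 48534.25
C = 48534.25 / 0.996 = 48729.17
Insurance premium = 0.4% × 48729.17 = 194.92

CIF value: CAD 48729.17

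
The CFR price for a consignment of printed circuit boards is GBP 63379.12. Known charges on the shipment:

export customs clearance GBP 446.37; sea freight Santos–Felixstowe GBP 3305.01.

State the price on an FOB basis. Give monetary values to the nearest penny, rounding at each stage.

FOB price: GBP 60074.11

Not relevant to the conversion: export clearance — on the seller under both CFR and FOB; already in the CFR price and stays in the FOB price.
From CFR to FOB, the seller no longer bears: freight.
FOB price = 63379.12 − 3305.01 = 60074.11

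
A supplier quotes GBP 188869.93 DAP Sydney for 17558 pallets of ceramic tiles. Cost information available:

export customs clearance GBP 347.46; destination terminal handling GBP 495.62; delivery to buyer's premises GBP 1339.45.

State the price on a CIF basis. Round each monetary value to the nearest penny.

CIF price: GBP 187034.86

Not relevant to the conversion: export clearance — on the seller under both DAP and CIF; already in the DAP price and stays in the CIF price.
From DAP to CIF, the seller no longer bears: destination terminal, delivery.
CIF price = 188869.93 − 495.62 − 1339.45 = 187034.86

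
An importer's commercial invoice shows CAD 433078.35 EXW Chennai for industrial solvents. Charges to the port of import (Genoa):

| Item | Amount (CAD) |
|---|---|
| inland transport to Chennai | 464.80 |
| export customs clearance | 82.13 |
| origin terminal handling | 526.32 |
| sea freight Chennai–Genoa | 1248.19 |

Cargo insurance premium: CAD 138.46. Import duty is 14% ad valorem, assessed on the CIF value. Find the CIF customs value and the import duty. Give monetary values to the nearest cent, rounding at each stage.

CIF = EXW price + pre-shipment costs + freight + insurance
CIF = 433078.35 + 464.80 + 82.13 + 526.32 + 1248.19 + 138.46 = 435538.25
Import duty = 435538.25 × 14% = 60975.36

CIF value: CAD 435538.25; import duty: CAD 60975.36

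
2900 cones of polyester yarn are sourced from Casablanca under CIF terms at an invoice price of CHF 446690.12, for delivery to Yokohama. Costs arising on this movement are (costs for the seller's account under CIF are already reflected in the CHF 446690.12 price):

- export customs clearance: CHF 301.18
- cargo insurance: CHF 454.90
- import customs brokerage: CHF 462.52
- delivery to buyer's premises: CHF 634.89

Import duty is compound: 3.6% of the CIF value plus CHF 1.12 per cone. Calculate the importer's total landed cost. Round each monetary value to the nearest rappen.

Total landed cost: CHF 467116.37

CIF: the seller pays costs through ocean freight and marine insurance to the destination port.
Already in the invoice (seller's account under CIF): export clearance, insurance — exclude.
The CIF price already equals the CIF value: 446690.12
Ad valorem component: 446690.12 × 3.6% = 16080.84
Specific component: 2900 × 1.12 = 3248.00
Import duty = 16080.84 + 3248.00 = 19328.84
Buyer bears: brokerage 462.52 + delivery 634.89 + duty 19328.84 = 20426.25
Landed cost = invoice 446690.12 + 20426.25 = 467116.37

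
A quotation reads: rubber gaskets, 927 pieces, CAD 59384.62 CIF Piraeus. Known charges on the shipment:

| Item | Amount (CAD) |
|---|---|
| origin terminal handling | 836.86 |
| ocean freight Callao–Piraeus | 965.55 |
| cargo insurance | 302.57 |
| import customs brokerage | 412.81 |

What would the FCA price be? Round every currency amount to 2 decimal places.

Not relevant to the conversion: brokerage — on the buyer under both terms; not part of either seller's price.
From CIF to FCA, the seller no longer bears: origin terminal, freight, insurance.
FCA price = 59384.62 − 836.86 − 965.55 − 302.57 = 57279.64

FCA price: CAD 57279.64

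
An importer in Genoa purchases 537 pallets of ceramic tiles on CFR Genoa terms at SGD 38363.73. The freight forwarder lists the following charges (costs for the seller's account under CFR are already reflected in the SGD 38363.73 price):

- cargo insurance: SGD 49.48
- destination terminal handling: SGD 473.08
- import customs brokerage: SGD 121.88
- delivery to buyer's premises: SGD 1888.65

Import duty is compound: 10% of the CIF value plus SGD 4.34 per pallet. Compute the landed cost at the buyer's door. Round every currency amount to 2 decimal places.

CFR: the seller pays costs through ocean freight to the destination port, but not insurance.
CIF value = CFR price + insurance = 38363.73 + 49.48 = 38413.21
Ad valorem component: 38413.21 × 10% = 3841.32
Specific component: 537 × 4.34 = 2330.58
Import duty = 3841.32 + 2330.58 = 6171.90
Buyer bears: insurance 49.48 + destination terminal 473.08 + brokerage 121.88 + delivery 1888.65 + duty 6171.90 = 8704.99
Landed cost = invoice 38363.73 + 8704.99 = 47068.72

Total landed cost: SGD 47068.72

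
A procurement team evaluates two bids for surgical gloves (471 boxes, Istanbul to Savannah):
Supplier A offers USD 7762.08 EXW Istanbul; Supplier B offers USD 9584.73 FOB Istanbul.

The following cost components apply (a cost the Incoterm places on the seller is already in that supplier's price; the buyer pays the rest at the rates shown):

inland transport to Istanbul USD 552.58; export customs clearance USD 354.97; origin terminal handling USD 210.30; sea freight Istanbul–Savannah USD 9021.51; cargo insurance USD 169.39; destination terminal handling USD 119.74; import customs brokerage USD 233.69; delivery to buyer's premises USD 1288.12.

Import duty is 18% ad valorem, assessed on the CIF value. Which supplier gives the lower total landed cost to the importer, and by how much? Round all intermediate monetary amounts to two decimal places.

Supplier A (EXW):
CIF value = EXW price + inland to port + export clearance + origin terminal + freight + insurance = 7762.08 + 552.58 + 354.97 + 210.30 + 9021.51 + 169.39 = 18070.83
Import duty = 18070.83 × 18% = 3252.75
Buyer bears (A): 552.58 + 354.97 + 210.30 + 9021.51 + 169.39 + 119.74 + 233.69 + 1288.12 = 11950.30
Landed cost (A) = invoice 7762.08 + 11950.30 + duty 3252.75 = 22965.13
Supplier B (FOB):
CIF value = FOB price + freight + insurance = 9584.73 + 9021.51 + 169.39 = 18775.63
Import duty = 18775.63 × 18% = 3379.61
Buyer bears (B): 9021.51 + 169.39 + 119.74 + 233.69 + 1288.12 = 10832.45
Landed cost (B) = invoice 9584.73 + 10832.45 + duty 3379.61 = 23796.79
Difference = |22965.13 − 23796.79| = 831.66

Supplier A is cheaper by USD 831.66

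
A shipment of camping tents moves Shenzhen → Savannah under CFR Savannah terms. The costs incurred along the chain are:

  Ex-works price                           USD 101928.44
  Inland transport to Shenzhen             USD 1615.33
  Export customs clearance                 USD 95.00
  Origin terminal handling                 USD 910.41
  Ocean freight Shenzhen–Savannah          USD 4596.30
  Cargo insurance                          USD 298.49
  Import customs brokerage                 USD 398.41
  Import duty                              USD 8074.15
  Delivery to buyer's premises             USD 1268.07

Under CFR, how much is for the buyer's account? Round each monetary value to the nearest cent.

CFR: the seller pays costs through ocean freight to the destination port, but not insurance.
Seller's account: goods 101928.44 + inland to port 1615.33 + export clearance 95.00 + origin terminal 910.41 + freight 4596.30 = 109145.48
Buyer's account: insurance 298.49 + brokerage 398.41 + duty 8074.15 + delivery 1268.07 = 10039.12

Buyer's account: USD 10039.12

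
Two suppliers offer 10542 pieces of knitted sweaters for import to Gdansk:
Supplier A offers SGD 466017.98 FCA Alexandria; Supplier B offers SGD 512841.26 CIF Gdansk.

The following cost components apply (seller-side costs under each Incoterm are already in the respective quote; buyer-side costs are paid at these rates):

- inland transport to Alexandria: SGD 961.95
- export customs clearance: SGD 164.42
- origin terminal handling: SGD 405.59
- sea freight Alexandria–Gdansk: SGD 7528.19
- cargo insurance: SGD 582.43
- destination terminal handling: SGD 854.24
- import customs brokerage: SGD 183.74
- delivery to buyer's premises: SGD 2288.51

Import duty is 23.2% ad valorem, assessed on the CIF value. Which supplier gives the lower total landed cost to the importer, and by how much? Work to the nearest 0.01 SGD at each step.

Supplier A is cheaper by SGD 47194.31

Supplier A (FCA):
CIF value = FCA price + origin terminal + freight + insurance = 466017.98 + 405.59 + 7528.19 + 582.43 = 474534.19
Import duty = 474534.19 × 23.2% = 110091.93
Buyer bears (A): 405.59 + 7528.19 + 582.43 + 854.24 + 183.74 + 2288.51 = 11842.70
Landed cost (A) = invoice 466017.98 + 11842.70 + duty 110091.93 = 587952.61
Supplier B (CIF):
The CIF price already equals the CIF value: 512841.26
Import duty = 512841.26 × 23.2% = 118979.17
Buyer bears (B): 854.24 + 183.74 + 2288.51 = 3326.49
Landed cost (B) = invoice 512841.26 + 3326.49 + duty 118979.17 = 635146.92
Difference = |587952.61 − 635146.92| = 47194.31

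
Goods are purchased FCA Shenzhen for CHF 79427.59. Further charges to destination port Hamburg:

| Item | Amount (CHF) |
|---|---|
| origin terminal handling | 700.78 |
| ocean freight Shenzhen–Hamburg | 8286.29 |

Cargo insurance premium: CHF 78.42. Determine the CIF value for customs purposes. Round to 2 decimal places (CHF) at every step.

CIF value: CHF 88493.08

CIF = FCA price + pre-shipment costs + freight + insurance
CIF = 79427.59 + 700.78 + 8286.29 + 78.42 = 88493.08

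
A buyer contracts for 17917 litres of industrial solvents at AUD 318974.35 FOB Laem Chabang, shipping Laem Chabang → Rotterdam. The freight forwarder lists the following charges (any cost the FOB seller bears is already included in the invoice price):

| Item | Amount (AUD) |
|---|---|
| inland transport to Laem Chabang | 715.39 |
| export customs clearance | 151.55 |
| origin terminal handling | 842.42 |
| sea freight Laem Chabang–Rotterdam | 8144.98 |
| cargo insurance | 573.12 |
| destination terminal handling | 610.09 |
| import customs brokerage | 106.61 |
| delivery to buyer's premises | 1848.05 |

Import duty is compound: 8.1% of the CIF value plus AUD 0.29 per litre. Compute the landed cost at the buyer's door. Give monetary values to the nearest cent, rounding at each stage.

FOB: the seller bears costs until goods are on board at the origin port; the buyer bears freight, insurance and all costs thereafter.
Already in the invoice (seller's account under FOB): inland to port, export clearance, origin terminal — exclude.
CIF value = FOB price + freight + insurance = 318974.35 + 8144.98 + 573.12 = 327692.45
Ad valorem component: 327692.45 × 8.1% = 26543.09
Specific component: 17917 × 0.29 = 5195.93
Import duty = 26543.09 + 5195.93 = 31739.02
Buyer bears: freight 8144.98 + insurance 573.12 + destination terminal 610.09 + brokerage 106.61 + delivery 1848.05 + duty 31739.02 = 43021.87
Landed cost = invoice 318974.35 + 43021.87 = 361996.22

Total landed cost: AUD 361996.22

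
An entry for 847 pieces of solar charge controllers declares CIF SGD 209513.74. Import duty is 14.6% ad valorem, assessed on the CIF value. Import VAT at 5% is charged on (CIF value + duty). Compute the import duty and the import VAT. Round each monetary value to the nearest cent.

Import duty: SGD 30589.01; import VAT: SGD 12005.14

Import duty = 209513.74 × 14.6% = 30589.01
VAT base = CIF + duty = 209513.74 + 30589.01 = 240102.75
Import VAT = 240102.75 × 5% = 12005.14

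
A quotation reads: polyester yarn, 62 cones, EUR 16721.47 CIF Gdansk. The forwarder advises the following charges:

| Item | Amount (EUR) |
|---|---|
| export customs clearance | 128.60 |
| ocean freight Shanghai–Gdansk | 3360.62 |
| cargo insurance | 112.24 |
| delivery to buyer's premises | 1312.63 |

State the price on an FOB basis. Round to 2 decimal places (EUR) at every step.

FOB price: EUR 13248.61

Not relevant to the conversion: export clearance — on the seller under both CIF and FOB; already in the CIF price and stays in the FOB price. delivery — on the buyer under both terms; not part of either seller's price.
From CIF to FOB, the seller no longer bears: freight, insurance.
FOB price = 16721.47 − 3360.62 − 112.24 = 13248.61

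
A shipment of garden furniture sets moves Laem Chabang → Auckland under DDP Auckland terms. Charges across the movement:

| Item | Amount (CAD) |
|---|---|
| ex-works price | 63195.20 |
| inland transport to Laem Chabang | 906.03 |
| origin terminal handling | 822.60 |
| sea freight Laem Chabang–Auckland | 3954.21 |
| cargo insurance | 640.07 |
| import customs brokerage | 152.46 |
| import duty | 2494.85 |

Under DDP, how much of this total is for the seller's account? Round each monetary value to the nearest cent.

DDP: the seller bears all costs including import duty.
Seller's account: goods 63195.20 + inland to port 906.03 + origin terminal 822.60 + freight 3954.21 + insurance 640.07 + brokerage 152.46 + duty 2494.85 = 72165.42
Buyer's account: 0.00

Seller's account: CAD 72165.42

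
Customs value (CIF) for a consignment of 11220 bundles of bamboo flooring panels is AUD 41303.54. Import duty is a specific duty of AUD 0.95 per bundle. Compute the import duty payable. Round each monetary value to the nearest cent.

Import duty = 11220 × 0.95 = 10659.00

Import duty: AUD 10659.00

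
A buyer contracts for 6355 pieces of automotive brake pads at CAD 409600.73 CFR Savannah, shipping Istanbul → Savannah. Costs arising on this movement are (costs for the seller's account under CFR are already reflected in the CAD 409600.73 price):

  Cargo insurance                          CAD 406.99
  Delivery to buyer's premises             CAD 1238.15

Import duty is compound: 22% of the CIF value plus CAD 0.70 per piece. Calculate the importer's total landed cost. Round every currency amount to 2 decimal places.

Total landed cost: CAD 505896.07

CFR: the seller pays costs through ocean freight to the destination port, but not insurance.
CIF value = CFR price + insurance = 409600.73 + 406.99 = 410007.72
Ad valorem component: 410007.72 × 22% = 90201.70
Specific component: 6355 × 0.70 = 4448.50
Import duty = 90201.70 + 4448.50 = 94650.20
Buyer bears: insurance 406.99 + delivery 1238.15 + duty 94650.20 = 96295.34
Landed cost = invoice 409600.73 + 96295.34 = 505896.07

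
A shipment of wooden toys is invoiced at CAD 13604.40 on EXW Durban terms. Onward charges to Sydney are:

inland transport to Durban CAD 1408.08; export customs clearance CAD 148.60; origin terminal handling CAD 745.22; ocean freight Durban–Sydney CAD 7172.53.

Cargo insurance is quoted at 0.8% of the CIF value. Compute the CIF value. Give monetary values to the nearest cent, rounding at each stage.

CIF value: CAD 23264.95

Let C be the CIF value. C = EXW price + pre-shipment costs + freight + 0.8% × C
C − 0.8% × C = 13604.40 + 1408.08 + 148.60 + 745.22 + 7172.53
0.992 × C = 23078.83
C = 23078.83 / 0.992 = 23264.95
Insurance premium = 0.8% × 23264.95 = 186.12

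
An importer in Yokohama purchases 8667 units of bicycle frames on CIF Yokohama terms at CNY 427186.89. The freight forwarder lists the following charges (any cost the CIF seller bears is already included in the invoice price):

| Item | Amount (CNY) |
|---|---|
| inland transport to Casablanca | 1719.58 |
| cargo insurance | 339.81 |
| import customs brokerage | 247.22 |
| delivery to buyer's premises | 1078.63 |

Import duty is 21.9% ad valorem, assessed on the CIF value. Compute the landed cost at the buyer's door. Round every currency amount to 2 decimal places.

CIF: the seller pays costs through ocean freight and marine insurance to the destination port.
Already in the invoice (seller's account under CIF): inland to port, insurance — exclude.
The CIF price already equals the CIF value: 427186.89
Import duty = 427186.89 × 21.9% = 93553.93
Buyer bears: brokerage 247.22 + delivery 1078.63 + duty 93553.93 = 94879.78
Landed cost = invoice 427186.89 + 94879.78 = 522066.67

Total landed cost: CNY 522066.67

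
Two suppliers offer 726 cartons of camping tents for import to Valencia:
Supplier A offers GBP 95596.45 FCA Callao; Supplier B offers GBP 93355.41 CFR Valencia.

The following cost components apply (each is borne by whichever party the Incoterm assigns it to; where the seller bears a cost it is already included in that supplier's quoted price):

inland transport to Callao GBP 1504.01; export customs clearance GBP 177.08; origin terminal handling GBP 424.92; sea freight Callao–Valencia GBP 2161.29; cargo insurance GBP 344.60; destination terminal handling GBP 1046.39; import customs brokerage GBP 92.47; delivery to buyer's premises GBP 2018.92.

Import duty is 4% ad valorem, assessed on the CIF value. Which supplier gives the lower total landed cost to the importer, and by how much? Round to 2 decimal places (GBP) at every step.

Supplier A (FCA):
CIF value = FCA price + origin terminal + freight + insurance = 95596.45 + 424.92 + 2161.29 + 344.60 = 98527.26
Import duty = 98527.26 × 4% = 3941.09
Buyer bears (A): 424.92 + 2161.29 + 344.60 + 1046.39 + 92.47 + 2018.92 = 6088.59
Landed cost (A) = invoice 95596.45 + 6088.59 + duty 3941.09 = 105626.13
Supplier B (CFR):
CIF value = CFR price + insurance = 93355.41 + 344.60 = 93700.01
Import duty = 93700.01 × 4% = 3748.00
Buyer bears (B): 344.60 + 1046.39 + 92.47 + 2018.92 = 3502.38
Landed cost (B) = invoice 93355.41 + 3502.38 + duty 3748.00 = 100605.79
Difference = |105626.13 − 100605.79| = 5020.34

Supplier B is cheaper by GBP 5020.34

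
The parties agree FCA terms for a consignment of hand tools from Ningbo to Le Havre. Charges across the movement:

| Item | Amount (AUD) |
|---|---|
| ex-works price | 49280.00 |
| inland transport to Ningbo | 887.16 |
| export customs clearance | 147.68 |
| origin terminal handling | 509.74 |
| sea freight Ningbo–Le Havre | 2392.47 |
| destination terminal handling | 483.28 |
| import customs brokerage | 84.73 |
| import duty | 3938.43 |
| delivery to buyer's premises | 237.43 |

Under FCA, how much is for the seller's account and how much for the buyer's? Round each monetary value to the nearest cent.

FCA: the seller delivers export-cleared goods to the carrier; the buyer bears costs from that point.
Seller's account: goods 49280.00 + inland to port 887.16 + export clearance 147.68 = 50314.84
Buyer's account: origin terminal 509.74 + freight 2392.47 + destination terminal 483.28 + brokerage 84.73 + duty 3938.43 + delivery 237.43 = 7646.08

Seller: AUD 50314.84; buyer: AUD 7646.08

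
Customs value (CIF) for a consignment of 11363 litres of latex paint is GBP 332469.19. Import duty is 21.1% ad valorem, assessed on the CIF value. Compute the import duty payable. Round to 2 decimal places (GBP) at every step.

Import duty: GBP 70151.00

Import duty = 332469.19 × 21.1% = 70151.00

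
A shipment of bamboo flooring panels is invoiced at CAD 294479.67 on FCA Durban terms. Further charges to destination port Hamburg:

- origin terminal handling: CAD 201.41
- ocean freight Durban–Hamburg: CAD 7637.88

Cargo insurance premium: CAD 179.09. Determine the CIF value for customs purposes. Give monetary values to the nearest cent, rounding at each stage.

CIF = FCA price + pre-shipment costs + freight + insurance
CIF = 294479.67 + 201.41 + 7637.88 + 179.09 = 302498.05

CIF value: CAD 302498.05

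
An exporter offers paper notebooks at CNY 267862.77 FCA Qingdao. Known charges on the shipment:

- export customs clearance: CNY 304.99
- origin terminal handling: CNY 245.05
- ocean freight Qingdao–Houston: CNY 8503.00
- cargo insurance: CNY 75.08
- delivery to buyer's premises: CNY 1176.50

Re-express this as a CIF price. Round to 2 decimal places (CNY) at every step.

Not relevant to the conversion: export clearance — on the seller under both FCA and CIF; already in the FCA price and stays in the CIF price. delivery — on the buyer under both terms; not part of either seller's price.
From FCA to CIF, the seller additionally bears: origin terminal, freight, insurance.
CIF price = 267862.77 + 245.05 + 8503.00 + 75.08 = 276685.90

CIF price: CNY 276685.90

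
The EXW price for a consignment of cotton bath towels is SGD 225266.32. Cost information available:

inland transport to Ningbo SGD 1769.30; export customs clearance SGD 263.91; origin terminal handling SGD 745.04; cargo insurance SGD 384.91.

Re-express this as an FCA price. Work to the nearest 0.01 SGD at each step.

Not relevant to the conversion: insurance, origin terminal — on the buyer under both terms; not part of either seller's price.
From EXW to FCA, the seller additionally bears: inland to port, export clearance.
FCA price = 225266.32 + 1769.30 + 263.91 = 227299.53

FCA price: SGD 227299.53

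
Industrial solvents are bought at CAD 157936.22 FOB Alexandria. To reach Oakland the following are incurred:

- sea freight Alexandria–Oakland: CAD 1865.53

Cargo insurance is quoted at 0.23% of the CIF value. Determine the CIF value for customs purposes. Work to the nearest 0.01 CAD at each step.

CIF value: CAD 160170.14

Let C be the CIF value. C = FOB price + freight + 0.23% × C
C − 0.23% × C = 157936.22 + 1865.53
0.9977 × C = 159801.75
C = 159801.75 / 0.9977 = 160170.14
Insurance premium = 0.23% × 160170.14 = 368.39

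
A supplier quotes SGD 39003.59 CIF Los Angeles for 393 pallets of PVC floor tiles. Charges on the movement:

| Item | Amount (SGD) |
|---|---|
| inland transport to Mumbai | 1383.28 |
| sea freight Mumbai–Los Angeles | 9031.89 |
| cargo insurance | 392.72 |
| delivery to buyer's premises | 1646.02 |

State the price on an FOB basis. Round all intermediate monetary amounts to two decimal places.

Not relevant to the conversion: inland to port — on the seller under both CIF and FOB; already in the CIF price and stays in the FOB price. delivery — on the buyer under both terms; not part of either seller's price.
From CIF to FOB, the seller no longer bears: freight, insurance.
FOB price = 39003.59 − 9031.89 − 392.72 = 29578.98

FOB price: SGD 29578.98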